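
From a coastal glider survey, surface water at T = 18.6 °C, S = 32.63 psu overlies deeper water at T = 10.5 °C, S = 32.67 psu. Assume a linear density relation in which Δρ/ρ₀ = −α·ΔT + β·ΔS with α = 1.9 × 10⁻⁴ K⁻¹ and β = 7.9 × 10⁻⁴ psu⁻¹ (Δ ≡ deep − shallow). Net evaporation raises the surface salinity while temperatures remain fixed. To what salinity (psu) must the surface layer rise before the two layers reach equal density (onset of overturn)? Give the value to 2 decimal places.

Neutral buoyancy requires −α(T_deep − T_surf) + β(S_deep − S_surf′) = 0.
S_surf′ = S_deep − (α/β)·ΔT = 32.67 − (1.9 × 10⁻⁴/7.9 × 10⁻⁴)·(-8.1) = 34.6181 psu.
Increase required: 34.6181 − 32.63 = 1.9881 psu.

34.62 psu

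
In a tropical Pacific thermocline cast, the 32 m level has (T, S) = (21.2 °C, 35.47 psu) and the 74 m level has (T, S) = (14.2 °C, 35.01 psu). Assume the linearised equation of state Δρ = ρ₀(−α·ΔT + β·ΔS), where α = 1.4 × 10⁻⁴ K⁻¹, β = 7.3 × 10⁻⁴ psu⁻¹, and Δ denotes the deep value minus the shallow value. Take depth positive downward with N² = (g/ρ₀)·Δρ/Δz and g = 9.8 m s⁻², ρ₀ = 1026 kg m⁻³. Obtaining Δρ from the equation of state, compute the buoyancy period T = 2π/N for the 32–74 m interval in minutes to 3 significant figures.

8.54 min

ΔT = -7.0 K, ΔS = -0.46 psu (deep − shallow).
Δρ/ρ₀ = −αΔT + βΔS = 9.80 × 10⁻⁴ − 3.358 × 10⁻⁴ = 6.442 × 10⁻⁴, so Δρ ≈ 0.6609 kg m⁻³.
N² = (g/ρ₀)·Δρ/Δz = g·(Δρ/ρ₀)/Δz = 9.8 × 6.442 × 10⁻⁴ / 42 = 1.5031 × 10⁻⁴ s⁻².
N = √(1.5031 × 10⁻⁴) = 0.012260 rad s⁻¹ → T = 2π/N = 512.49 s = 8.5415 min ≈ 8.54 min.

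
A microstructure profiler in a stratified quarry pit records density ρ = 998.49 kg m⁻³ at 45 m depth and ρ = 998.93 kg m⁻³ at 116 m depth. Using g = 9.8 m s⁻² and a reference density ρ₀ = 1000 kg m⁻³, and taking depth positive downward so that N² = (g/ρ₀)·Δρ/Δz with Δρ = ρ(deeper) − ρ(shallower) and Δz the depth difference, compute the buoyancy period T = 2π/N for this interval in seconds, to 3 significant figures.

806 s

Δρ = 998.93 − 998.49 = 0.44 kg m⁻³ over Δz = 116 − 45 = 71 m.
N² = (9.8/1000) × (0.44/71) = 6.0732 × 10⁻⁵ s⁻².
N = √(6.0732 × 10⁻⁵) = 7.7931 × 10⁻³ rad s⁻¹, so T = 2π/N = 806.25 s ≈ 806 s.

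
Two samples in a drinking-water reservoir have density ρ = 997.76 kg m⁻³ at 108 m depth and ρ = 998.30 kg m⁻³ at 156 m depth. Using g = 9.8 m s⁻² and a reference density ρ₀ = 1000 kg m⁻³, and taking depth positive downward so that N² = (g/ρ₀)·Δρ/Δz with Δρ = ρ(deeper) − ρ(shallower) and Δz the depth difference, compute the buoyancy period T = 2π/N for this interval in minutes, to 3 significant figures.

Δρ = 998.30 − 997.76 = 0.54 kg m⁻³ over Δz = 156 − 108 = 48 m.
N² = (9.8/1000) × (0.54/48) = 1.1025 × 10⁻⁴ s⁻².
N = √(1.1025 × 10⁻⁴) = 0.010500 rad s⁻¹, so T = 2π/N = 598.40 s = 9.9733 min ≈ 9.97 min.

9.97 min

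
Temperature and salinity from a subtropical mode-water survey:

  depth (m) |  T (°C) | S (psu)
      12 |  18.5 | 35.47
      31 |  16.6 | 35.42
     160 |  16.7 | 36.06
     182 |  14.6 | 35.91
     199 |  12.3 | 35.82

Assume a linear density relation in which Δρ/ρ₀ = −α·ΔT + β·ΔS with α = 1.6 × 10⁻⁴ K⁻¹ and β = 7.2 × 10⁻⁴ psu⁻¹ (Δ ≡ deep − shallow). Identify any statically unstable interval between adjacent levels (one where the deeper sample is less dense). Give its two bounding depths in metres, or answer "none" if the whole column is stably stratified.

none

Evaluate Δρ/ρ₀ = −αΔT + βΔS across each adjacent pair:
  12–31 m: −αΔT+βΔS = −(1.6 × 10⁻⁴)(-1.9)+(7.2 × 10⁻⁴)(-0.05) = 2.7 × 10⁻⁴ → stable
  31–160 m: −αΔT+βΔS = −(1.6 × 10⁻⁴)(+0.1)+(7.2 × 10⁻⁴)(+0.64) = 4.4 × 10⁻⁴ → stable
  160–182 m: −αΔT+βΔS = −(1.6 × 10⁻⁴)(-2.1)+(7.2 × 10⁻⁴)(-0.15) = 2.3 × 10⁻⁴ → stable
  182–199 m: −αΔT+βΔS = −(1.6 × 10⁻⁴)(-2.3)+(7.2 × 10⁻⁴)(-0.09) = 3.0 × 10⁻⁴ → stable
Every interval has Δρ > 0: the column is stably stratified throughout.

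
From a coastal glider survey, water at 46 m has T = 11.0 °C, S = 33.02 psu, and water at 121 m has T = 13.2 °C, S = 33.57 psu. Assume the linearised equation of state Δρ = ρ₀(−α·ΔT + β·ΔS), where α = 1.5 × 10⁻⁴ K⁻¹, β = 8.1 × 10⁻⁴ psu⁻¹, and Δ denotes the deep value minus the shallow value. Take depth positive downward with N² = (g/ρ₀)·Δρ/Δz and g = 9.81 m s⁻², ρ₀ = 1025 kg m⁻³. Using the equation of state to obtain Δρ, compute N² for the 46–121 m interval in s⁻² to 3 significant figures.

1.51 × 10⁻⁵ s⁻²

ΔT = +2.2 K, ΔS = +0.55 psu (deep − shallow).
Δρ/ρ₀ = −αΔT + βΔS = -3.30 × 10⁻⁴ + 4.455 × 10⁻⁴ = 1.155 × 10⁻⁴, so Δρ ≈ 0.1184 kg m⁻³.
N² = (g/ρ₀)·Δρ/Δz = g·(Δρ/ρ₀)/Δz = 9.81 × 1.155 × 10⁻⁴ / 75 = 1.5107 × 10⁻⁵ s⁻² ≈ 1.51 × 10⁻⁵ s⁻².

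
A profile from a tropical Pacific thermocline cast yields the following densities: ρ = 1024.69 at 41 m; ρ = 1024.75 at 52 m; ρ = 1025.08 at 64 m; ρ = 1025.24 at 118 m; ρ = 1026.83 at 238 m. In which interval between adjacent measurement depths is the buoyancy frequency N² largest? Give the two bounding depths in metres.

52–64 m

Compute the density gradient over each adjacent pair:
  41–52 m: Δρ/Δz = 0.06/11 = 5.5 × 10⁻³ kg m⁻⁴
  52–64 m: Δρ/Δz = 0.33/12 = 0.028 kg m⁻⁴
  64–118 m: Δρ/Δz = 0.16/54 = 3.0 × 10⁻³ kg m⁻⁴
  118–238 m: Δρ/Δz = 1.59/120 = 0.013 kg m⁻⁴
The largest gradient is in the 52–64 m interval — the pycnocline.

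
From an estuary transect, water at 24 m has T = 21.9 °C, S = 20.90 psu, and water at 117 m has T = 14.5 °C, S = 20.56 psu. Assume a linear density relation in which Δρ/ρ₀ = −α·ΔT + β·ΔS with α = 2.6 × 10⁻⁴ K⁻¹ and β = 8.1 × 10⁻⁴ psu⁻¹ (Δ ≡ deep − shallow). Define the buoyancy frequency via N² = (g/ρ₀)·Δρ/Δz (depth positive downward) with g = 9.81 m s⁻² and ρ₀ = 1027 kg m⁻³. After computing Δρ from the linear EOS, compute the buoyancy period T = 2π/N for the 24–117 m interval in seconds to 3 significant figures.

ΔT = -7.4 K, ΔS = -0.34 psu (deep − shallow).
Δρ/ρ₀ = −αΔT + βΔS = 1.924 × 10⁻³ − 2.754 × 10⁻⁴ = 1.6486 × 10⁻³, so Δρ ≈ 1.693 kg m⁻³.
N² = (g/ρ₀)·Δρ/Δz = g·(Δρ/ρ₀)/Δz = 9.81 × 1.6486 × 10⁻³ / 93 = 1.7390 × 10⁻⁴ s⁻².
N = √(1.7390 × 10⁻⁴) = 0.013187 rad s⁻¹ → T = 2π/N = 476.47 s ≈ 476 s.

476 s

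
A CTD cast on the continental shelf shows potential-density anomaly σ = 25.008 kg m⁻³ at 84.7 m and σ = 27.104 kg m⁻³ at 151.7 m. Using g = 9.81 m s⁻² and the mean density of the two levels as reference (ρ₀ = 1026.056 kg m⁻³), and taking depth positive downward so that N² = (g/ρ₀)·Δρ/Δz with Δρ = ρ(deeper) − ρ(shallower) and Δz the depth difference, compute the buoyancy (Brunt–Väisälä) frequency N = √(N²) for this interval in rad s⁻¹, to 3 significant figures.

Δρ = 1027.104 − 1025.008 = 2.096 kg m⁻³ over Δz = 151.7 − 84.7 = 67 m.
N² = (9.81/1026.056) × (2.096/67) = 2.9910 × 10⁻⁴ s⁻².
N = √(2.9910 × 10⁻⁴) = 0.017295 rad s⁻¹ ≈ 0.0173 rad s⁻¹.

0.0173 rad s⁻¹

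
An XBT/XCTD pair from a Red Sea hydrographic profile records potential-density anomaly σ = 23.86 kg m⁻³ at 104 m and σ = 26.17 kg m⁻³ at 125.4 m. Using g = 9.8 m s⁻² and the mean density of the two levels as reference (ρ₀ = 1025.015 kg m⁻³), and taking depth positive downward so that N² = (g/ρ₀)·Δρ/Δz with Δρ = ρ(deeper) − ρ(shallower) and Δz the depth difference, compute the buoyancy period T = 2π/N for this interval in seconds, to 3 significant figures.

Δρ = 1026.17 − 1023.86 = 2.31 kg m⁻³ over Δz = 125.4 − 104 = 21.4 m.
N² = (9.8/1025.015) × (2.31/21.4) = 1.0320 × 10⁻³ s⁻².
N = √(1.0320 × 10⁻³) = 0.032125 rad s⁻¹, so T = 2π/N = 195.59 s ≈ 196 s.
N² > 0, so the interval is statically stable.

196 s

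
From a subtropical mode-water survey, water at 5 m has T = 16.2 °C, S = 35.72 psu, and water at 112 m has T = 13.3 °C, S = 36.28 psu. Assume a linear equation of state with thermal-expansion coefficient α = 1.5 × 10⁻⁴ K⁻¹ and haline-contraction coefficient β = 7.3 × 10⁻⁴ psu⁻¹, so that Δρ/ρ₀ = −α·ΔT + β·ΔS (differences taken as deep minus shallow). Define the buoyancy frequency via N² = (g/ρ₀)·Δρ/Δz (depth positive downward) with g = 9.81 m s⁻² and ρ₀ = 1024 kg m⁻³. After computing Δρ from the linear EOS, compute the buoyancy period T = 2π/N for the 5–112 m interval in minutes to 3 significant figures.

ΔT = -2.9 K, ΔS = +0.56 psu (deep − shallow).
Δρ/ρ₀ = −αΔT + βΔS = 4.35 × 10⁻⁴ + 4.088 × 10⁻⁴ = 8.438 × 10⁻⁴, so Δρ ≈ 0.8641 kg m⁻³.
N² = (g/ρ₀)·Δρ/Δz = g·(Δρ/ρ₀)/Δz = 9.81 × 8.438 × 10⁻⁴ / 107 = 7.7361 × 10⁻⁵ s⁻².
N = √(7.7361 × 10⁻⁵) = 8.7955 × 10⁻³ rad s⁻¹ → T = 2π/N = 714.36 s = 11.906 min ≈ 11.9 min.

11.9 min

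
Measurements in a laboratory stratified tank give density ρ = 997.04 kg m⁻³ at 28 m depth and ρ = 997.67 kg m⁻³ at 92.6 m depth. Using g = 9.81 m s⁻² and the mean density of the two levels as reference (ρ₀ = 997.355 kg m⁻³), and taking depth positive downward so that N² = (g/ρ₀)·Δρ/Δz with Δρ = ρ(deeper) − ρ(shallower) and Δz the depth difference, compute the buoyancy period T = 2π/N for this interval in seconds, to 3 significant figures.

642 s

Δρ = 997.67 − 997.04 = 0.63 kg m⁻³ over Δz = 92.6 − 28 = 64.6 m.
N² = (9.81/997.355) × (0.63/64.6) = 9.5924 × 10⁻⁵ s⁻².
N = √(9.5924 × 10⁻⁵) = 9.7941 × 10⁻³ rad s⁻¹, so T = 2π/N = 641.53 s ≈ 642 s.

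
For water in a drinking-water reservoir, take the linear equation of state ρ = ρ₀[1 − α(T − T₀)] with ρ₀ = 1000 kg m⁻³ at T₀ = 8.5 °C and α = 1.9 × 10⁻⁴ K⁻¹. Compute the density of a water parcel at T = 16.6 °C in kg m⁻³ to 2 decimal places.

T − T₀ = +8.1 K.
Bracket = 1 − α·(+8.1) = 1 + (-1.539 × 10⁻³) = 0.9984610.
ρ = 1000 × 0.9984610 = 998.46 kg m⁻³.

998.46 kg m⁻³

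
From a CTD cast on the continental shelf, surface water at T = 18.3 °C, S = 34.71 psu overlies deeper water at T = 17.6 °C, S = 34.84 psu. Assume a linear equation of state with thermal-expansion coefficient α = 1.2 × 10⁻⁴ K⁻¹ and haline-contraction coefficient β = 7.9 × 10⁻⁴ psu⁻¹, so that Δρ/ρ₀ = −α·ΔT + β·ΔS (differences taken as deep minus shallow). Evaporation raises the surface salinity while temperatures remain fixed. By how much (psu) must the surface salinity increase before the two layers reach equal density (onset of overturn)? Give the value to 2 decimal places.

Neutral buoyancy requires −α(T_deep − T_surf) + β(S_deep − S_surf′) = 0.
S_surf′ = S_deep − (α/β)·ΔT = 34.84 − (1.2 × 10⁻⁴/7.9 × 10⁻⁴)·(-0.7) = 34.9463 psu.
Increase required: 34.9463 − 34.71 = 0.2363 psu.

0.24 psu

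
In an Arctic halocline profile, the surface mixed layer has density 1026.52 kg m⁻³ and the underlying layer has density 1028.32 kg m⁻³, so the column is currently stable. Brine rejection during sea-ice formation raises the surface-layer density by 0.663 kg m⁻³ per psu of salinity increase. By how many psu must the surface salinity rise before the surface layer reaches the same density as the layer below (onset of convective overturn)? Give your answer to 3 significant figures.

Density deficit of the surface layer: 1028.32 − 1026.52 = 1.8 kg m⁻³.
Required change = 1.8 / 0.663 = 2.71 psu.

2.71 psu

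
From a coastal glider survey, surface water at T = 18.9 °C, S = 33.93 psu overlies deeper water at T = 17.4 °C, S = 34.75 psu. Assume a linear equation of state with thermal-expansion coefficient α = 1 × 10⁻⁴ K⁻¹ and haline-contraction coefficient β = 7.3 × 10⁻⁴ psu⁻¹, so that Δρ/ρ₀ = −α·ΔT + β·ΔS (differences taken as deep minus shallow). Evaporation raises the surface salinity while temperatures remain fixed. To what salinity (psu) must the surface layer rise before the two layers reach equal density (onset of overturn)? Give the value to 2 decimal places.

34.96 psu

Neutral buoyancy requires −α(T_deep − T_surf) + β(S_deep − S_surf′) = 0.
S_surf′ = S_deep − (α/β)·ΔT = 34.75 − (1 × 10⁻⁴/7.3 × 10⁻⁴)·(-1.5) = 34.9555 psu.
Increase required: 34.9555 − 33.93 = 1.0255 psu.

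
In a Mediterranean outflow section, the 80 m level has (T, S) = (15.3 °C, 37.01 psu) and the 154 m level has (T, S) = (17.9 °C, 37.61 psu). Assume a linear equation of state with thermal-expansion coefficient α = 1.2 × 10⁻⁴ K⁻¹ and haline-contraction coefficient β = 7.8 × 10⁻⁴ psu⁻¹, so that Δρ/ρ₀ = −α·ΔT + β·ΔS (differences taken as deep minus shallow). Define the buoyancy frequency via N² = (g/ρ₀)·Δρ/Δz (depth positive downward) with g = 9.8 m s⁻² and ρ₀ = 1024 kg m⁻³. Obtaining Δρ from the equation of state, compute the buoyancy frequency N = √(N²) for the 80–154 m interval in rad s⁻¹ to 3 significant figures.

ΔT = +2.6 K, ΔS = +0.60 psu (deep − shallow).
Δρ/ρ₀ = −αΔT + βΔS = -3.12 × 10⁻⁴ + 4.68 × 10⁻⁴ = 1.56 × 10⁻⁴, so Δρ ≈ 0.1597 kg m⁻³.
N² = (g/ρ₀)·Δρ/Δz = g·(Δρ/ρ₀)/Δz = 9.8 × 1.56 × 10⁻⁴ / 74 = 2.0659 × 10⁻⁵ s⁻².
N = √(2.0659 × 10⁻⁵) = 4.5452 × 10⁻³ rad s⁻¹ ≈ 4.55 × 10⁻³ rad s⁻¹.

4.55 × 10⁻³ rad s⁻¹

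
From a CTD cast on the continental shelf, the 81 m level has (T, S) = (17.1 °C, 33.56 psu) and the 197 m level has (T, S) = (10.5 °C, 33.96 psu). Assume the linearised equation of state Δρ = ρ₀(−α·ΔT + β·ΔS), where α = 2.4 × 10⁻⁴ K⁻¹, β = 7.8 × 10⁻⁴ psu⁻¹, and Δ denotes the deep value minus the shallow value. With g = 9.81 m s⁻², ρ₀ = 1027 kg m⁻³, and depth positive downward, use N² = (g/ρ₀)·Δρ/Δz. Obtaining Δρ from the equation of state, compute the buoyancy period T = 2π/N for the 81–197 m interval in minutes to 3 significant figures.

ΔT = -6.6 K, ΔS = +0.40 psu (deep − shallow).
Δρ/ρ₀ = −αΔT + βΔS = 1.584 × 10⁻³ + 3.12 × 10⁻⁴ = 1.896 × 10⁻³, so Δρ ≈ 1.947 kg m⁻³.
N² = (g/ρ₀)·Δρ/Δz = g·(Δρ/ρ₀)/Δz = 9.81 × 1.896 × 10⁻³ / 116 = 1.6034 × 10⁻⁴ s⁻².
N = √(1.6034 × 10⁻⁴) = 0.012663 rad s⁻¹ → T = 2π/N = 496.18 s = 8.2697 min ≈ 8.27 min.

8.27 min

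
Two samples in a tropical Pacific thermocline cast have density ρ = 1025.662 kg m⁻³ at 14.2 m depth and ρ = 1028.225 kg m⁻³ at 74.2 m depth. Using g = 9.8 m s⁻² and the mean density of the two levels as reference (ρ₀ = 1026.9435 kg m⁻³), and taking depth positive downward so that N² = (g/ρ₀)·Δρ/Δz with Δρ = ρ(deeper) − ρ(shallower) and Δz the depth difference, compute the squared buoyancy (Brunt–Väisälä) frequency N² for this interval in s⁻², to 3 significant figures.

4.08 × 10⁻⁴ s⁻²

Δρ = 1028.225 − 1025.662 = 2.563 kg m⁻³ over Δz = 74.2 − 14.2 = 60 m.
N² = (9.8/1026.9435) × (2.563/60) = 4.0764 × 10⁻⁴ s⁻² ≈ 4.08 × 10⁻⁴ s⁻².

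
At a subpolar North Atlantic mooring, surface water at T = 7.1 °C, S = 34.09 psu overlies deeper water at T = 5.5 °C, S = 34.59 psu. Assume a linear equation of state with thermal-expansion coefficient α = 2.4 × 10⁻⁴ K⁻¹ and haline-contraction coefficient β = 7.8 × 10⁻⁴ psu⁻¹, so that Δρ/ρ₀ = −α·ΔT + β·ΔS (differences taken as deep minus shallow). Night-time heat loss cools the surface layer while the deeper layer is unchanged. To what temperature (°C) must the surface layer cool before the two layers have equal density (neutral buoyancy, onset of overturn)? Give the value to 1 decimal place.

3.9 °C

Neutral buoyancy requires Δρ = 0, i.e. −α(T_deep − T_surf′) + β(S_deep − S_surf) = 0.
T_surf′ = T_deep − (β/α)·ΔS = 5.5 − (7.8 × 10⁻⁴/2.4 × 10⁻⁴)·(+0.50) = 3.875 °C.
Cooling required: 7.1 − (3.875) = 3.225 °C.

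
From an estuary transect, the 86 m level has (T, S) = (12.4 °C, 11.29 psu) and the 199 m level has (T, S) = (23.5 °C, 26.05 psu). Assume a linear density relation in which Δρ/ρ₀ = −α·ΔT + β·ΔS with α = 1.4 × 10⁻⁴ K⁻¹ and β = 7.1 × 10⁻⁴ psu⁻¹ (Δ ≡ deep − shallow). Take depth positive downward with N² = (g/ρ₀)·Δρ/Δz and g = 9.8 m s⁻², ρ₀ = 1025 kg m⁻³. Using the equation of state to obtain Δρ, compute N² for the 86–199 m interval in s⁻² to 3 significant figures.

7.74 × 10⁻⁴ s⁻²

ΔT = +11.1 K, ΔS = +14.76 psu (deep − shallow).
Δρ/ρ₀ = −αΔT + βΔS = -1.554 × 10⁻³ + 0.0104796 = 8.9256 × 10⁻³, so Δρ ≈ 9.149 kg m⁻³.
N² = (g/ρ₀)·Δρ/Δz = g·(Δρ/ρ₀)/Δz = 9.8 × 8.9256 × 10⁻³ / 113 = 7.7408 × 10⁻⁴ s⁻² ≈ 7.74 × 10⁻⁴ s⁻².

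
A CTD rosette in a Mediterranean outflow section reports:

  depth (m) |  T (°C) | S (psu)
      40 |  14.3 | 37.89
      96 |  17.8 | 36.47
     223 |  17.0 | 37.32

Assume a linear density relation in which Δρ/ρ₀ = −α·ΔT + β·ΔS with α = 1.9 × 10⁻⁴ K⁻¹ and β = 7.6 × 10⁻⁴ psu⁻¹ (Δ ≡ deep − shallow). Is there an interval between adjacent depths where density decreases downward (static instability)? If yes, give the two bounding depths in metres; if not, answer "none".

40–96 m

Evaluate Δρ/ρ₀ = −αΔT + βΔS across each adjacent pair:
  40–96 m: −αΔT+βΔS = −(1.9 × 10⁻⁴)(+3.5)+(7.6 × 10⁻⁴)(-1.42) = -1.7 × 10⁻³ → UNSTABLE
  96–223 m: −αΔT+βΔS = −(1.9 × 10⁻⁴)(-0.8)+(7.6 × 10⁻⁴)(+0.85) = 8.0 × 10⁻⁴ → stable
The 40–96 m interval has Δρ < 0: lighter water underlies denser water.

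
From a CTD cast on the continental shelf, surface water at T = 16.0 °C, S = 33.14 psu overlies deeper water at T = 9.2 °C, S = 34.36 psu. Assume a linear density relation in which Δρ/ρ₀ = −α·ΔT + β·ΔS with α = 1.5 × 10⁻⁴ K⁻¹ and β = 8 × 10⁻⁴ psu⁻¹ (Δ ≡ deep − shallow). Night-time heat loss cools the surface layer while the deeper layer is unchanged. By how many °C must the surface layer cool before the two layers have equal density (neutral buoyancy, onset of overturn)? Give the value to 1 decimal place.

Neutral buoyancy requires Δρ = 0, i.e. −α(T_deep − T_surf′) + β(S_deep − S_surf) = 0.
T_surf′ = T_deep − (β/α)·ΔS = 9.2 − (8 × 10⁻⁴/1.5 × 10⁻⁴)·(+1.22) = 2.693 °C.
Cooling required: 16.0 − (2.693) = 13.307 °C.

13.3 °C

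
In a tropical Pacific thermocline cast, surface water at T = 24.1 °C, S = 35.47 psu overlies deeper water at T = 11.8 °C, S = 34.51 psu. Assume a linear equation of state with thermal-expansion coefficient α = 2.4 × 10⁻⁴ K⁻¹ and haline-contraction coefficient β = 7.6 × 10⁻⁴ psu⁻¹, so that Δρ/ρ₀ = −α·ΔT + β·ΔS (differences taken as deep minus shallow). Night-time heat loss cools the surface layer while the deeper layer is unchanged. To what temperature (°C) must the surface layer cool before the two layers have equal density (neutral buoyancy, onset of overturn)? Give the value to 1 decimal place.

14.8 °C

Neutral buoyancy requires Δρ = 0, i.e. −α(T_deep − T_surf′) + β(S_deep − S_surf) = 0.
T_surf′ = T_deep − (β/α)·ΔS = 11.8 − (7.6 × 10⁻⁴/2.4 × 10⁻⁴)·(-0.96) = 14.840 °C.
Cooling required: 24.1 − (14.840) = 9.260 °C.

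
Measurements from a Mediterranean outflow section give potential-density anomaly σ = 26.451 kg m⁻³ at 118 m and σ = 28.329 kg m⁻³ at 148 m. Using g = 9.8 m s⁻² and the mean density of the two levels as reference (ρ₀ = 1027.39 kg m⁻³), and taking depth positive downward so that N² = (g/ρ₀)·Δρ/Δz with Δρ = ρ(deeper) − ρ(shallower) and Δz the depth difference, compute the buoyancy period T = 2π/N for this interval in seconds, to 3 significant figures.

Δρ = 1028.329 − 1026.451 = 1.878 kg m⁻³ over Δz = 148 − 118 = 30 m.
N² = (9.8/1027.39) × (1.878/30) = 5.9712 × 10⁻⁴ s⁻².
N = √(5.9712 × 10⁻⁴) = 0.024436 rad s⁻¹, so T = 2π/N = 257.13 s ≈ 257 s.
A positive N² confirms static stability across the interval.

257 s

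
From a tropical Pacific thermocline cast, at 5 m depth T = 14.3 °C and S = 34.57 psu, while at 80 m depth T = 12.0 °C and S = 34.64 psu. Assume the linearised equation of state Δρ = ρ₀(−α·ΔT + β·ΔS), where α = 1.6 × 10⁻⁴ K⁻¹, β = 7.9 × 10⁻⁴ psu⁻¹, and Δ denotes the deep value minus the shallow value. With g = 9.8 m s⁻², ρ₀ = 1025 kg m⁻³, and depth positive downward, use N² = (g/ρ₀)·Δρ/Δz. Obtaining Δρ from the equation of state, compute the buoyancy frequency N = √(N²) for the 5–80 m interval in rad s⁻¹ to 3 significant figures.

ΔT = -2.3 K, ΔS = +0.07 psu (deep − shallow).
Δρ/ρ₀ = −αΔT + βΔS = 3.68 × 10⁻⁴ + 5.53 × 10⁻⁵ = 4.233 × 10⁻⁴, so Δρ ≈ 0.4339 kg m⁻³.
N² = (g/ρ₀)·Δρ/Δz = g·(Δρ/ρ₀)/Δz = 9.8 × 4.233 × 10⁻⁴ / 75 = 5.5311 × 10⁻⁵ s⁻².
N = √(5.5311 × 10⁻⁵) = 7.4371 × 10⁻³ rad s⁻¹ ≈ 7.44 × 10⁻³ rad s⁻¹.

7.44 × 10⁻³ rad s⁻¹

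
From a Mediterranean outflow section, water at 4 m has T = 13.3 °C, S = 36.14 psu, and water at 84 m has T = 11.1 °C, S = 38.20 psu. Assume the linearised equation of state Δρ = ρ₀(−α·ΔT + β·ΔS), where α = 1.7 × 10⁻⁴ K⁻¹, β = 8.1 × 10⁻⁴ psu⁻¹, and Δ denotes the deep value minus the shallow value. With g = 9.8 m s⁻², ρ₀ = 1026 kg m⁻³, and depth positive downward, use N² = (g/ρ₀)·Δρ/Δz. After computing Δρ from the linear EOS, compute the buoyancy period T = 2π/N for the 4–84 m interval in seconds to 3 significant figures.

397 s

ΔT = -2.2 K, ΔS = +2.06 psu (deep − shallow).
Δρ/ρ₀ = −αΔT + βΔS = 3.74 × 10⁻⁴ + 1.6686 × 10⁻³ = 2.0426 × 10⁻³, so Δρ ≈ 2.096 kg m⁻³.
N² = (g/ρ₀)·Δρ/Δz = g·(Δρ/ρ₀)/Δz = 9.8 × 2.0426 × 10⁻³ / 80 = 2.5022 × 10⁻⁴ s⁻².
N = √(2.5022 × 10⁻⁴) = 0.015818 rad s⁻¹ → T = 2π/N = 397.22 s ≈ 397 s.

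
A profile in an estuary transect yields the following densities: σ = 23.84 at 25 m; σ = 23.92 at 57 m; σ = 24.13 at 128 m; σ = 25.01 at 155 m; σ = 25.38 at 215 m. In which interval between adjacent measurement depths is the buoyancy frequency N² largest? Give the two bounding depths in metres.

Compute the density gradient over each adjacent pair:
  25–57 m: Δρ/Δz = 0.08/32 = 2.5 × 10⁻³ kg m⁻⁴
  57–128 m: Δρ/Δz = 0.21/71 = 3.0 × 10⁻³ kg m⁻⁴
  128–155 m: Δρ/Δz = 0.88/27 = 0.033 kg m⁻⁴
  155–215 m: Δρ/Δz = 0.37/60 = 6.2 × 10⁻³ kg m⁻⁴
The largest gradient is in the 128–155 m interval — the pycnocline.

128–155 m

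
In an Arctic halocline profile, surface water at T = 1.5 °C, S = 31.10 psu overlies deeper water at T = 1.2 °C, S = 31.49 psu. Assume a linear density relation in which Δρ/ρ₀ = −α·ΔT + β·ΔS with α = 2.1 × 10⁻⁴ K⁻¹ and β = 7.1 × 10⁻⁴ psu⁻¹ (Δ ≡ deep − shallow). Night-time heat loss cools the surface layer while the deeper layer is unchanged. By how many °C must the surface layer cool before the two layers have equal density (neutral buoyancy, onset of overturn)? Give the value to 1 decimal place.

Neutral buoyancy requires Δρ = 0, i.e. −α(T_deep − T_surf′) + β(S_deep − S_surf) = 0.
T_surf′ = T_deep − (β/α)·ΔS = 1.2 − (7.1 × 10⁻⁴/2.1 × 10⁻⁴)·(+0.39) = -0.119 °C.
Cooling required: 1.5 − (-0.119) = 1.619 °C.

1.6 °C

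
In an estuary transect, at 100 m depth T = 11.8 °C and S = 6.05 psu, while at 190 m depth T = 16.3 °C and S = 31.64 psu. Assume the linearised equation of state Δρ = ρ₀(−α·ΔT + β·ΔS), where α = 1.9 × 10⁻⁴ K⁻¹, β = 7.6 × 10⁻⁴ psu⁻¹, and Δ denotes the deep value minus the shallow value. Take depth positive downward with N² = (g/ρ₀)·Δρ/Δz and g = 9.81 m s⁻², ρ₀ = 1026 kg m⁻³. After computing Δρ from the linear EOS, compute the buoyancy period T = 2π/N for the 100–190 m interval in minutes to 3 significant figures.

ΔT = +4.5 K, ΔS = +25.59 psu (deep − shallow).
Δρ/ρ₀ = −αΔT + βΔS = -8.55 × 10⁻⁴ + 0.0194484 = 0.0185934, so Δρ ≈ 19.08 kg m⁻³.
N² = (g/ρ₀)·Δρ/Δz = g·(Δρ/ρ₀)/Δz = 9.81 × 0.0185934 / 90 = 2.0267 × 10⁻³ s⁻².
N = √(2.0267 × 10⁻³) = 0.045019 rad s⁻¹ → T = 2π/N = 139.57 s = 2.3262 min ≈ 2.33 min.

2.33 min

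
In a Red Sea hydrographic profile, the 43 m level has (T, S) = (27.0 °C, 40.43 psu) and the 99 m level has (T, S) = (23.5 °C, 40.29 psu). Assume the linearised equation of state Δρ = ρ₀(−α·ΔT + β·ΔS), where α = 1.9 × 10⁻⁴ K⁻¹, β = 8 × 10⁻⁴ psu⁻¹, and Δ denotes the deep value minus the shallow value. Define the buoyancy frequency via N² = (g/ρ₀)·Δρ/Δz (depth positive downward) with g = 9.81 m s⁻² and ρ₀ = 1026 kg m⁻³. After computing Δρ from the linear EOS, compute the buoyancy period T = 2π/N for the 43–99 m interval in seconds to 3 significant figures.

638 s

ΔT = -3.5 K, ΔS = -0.14 psu (deep − shallow).
Δρ/ρ₀ = −αΔT + βΔS = 6.65 × 10⁻⁴ − 1.12 × 10⁻⁴ = 5.53 × 10⁻⁴, so Δρ ≈ 0.5674 kg m⁻³.
N² = (g/ρ₀)·Δρ/Δz = g·(Δρ/ρ₀)/Δz = 9.81 × 5.53 × 10⁻⁴ / 56 = 9.6874 × 10⁻⁵ s⁻².
N = √(9.6874 × 10⁻⁵) = 9.8425 × 10⁻³ rad s⁻¹ → T = 2π/N = 638.37 s ≈ 638 s.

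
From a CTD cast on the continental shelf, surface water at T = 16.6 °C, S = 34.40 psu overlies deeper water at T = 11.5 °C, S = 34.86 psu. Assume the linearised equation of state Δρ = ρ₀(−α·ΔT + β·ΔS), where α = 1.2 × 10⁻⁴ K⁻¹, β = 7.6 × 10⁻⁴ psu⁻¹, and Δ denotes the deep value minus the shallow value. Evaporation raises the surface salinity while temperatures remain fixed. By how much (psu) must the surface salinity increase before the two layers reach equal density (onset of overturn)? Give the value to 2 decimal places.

1.27 psu

Neutral buoyancy requires −α(T_deep − T_surf) + β(S_deep − S_surf′) = 0.
S_surf′ = S_deep − (α/β)·ΔT = 34.86 − (1.2 × 10⁻⁴/7.6 × 10⁻⁴)·(-5.1) = 35.6653 psu.
Increase required: 35.6653 − 34.40 = 1.2653 psu.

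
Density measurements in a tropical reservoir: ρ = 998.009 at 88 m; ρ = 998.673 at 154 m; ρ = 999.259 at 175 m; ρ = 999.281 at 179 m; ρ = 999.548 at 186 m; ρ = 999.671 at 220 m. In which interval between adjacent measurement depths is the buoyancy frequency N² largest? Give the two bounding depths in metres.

179–186 m

Compute the density gradient over each adjacent pair:
  88–154 m: Δρ/Δz = 0.664/66 = 0.010 kg m⁻⁴
  154–175 m: Δρ/Δz = 0.586/21 = 0.028 kg m⁻⁴
  175–179 m: Δρ/Δz = 0.022/4 = 5.5 × 10⁻³ kg m⁻⁴
  179–186 m: Δρ/Δz = 0.267/7 = 0.038 kg m⁻⁴
  186–220 m: Δρ/Δz = 0.123/34 = 3.6 × 10⁻³ kg m⁻⁴
The largest gradient is in the 179–186 m interval — the pycnocline.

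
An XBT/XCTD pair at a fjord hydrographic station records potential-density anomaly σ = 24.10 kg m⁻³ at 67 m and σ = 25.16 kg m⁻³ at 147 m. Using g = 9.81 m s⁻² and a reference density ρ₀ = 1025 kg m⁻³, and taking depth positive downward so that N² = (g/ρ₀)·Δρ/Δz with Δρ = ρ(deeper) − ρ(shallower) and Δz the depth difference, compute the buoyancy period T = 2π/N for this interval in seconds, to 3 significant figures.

Δρ = 1025.16 − 1024.10 = 1.06 kg m⁻³ over Δz = 147 − 67 = 80 m.
N² = (9.81/1025) × (1.06/80) = 1.2681 × 10⁻⁴ s⁻².
N = √(1.2681 × 10⁻⁴) = 0.011261 rad s⁻¹, so T = 2π/N = 557.96 s ≈ 558 s.

558 s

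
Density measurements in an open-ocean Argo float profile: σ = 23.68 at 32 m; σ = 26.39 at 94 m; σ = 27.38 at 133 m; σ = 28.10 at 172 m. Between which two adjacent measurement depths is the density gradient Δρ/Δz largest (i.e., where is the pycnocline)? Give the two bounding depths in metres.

Compute the density gradient over each adjacent pair:
  32–94 m: Δρ/Δz = 2.71/62 = 0.044 kg m⁻⁴
  94–133 m: Δρ/Δz = 0.99/39 = 0.025 kg m⁻⁴
  133–172 m: Δρ/Δz = 0.72/39 = 0.018 kg m⁻⁴
The largest gradient is in the 32–94 m interval — the pycnocline.

32–94 m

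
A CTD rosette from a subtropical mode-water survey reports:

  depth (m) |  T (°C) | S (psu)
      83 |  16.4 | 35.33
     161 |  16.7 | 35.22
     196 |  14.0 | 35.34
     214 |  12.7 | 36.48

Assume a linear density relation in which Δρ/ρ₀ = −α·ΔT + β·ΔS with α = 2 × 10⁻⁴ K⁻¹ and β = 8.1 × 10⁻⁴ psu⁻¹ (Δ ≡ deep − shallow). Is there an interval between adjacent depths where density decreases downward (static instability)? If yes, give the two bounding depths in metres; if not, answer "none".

Evaluate Δρ/ρ₀ = −αΔT + βΔS across each adjacent pair:
  83–161 m: −αΔT+βΔS = −(2 × 10⁻⁴)(+0.3)+(8.1 × 10⁻⁴)(-0.11) = -1.5 × 10⁻⁴ → UNSTABLE
  161–196 m: −αΔT+βΔS = −(2 × 10⁻⁴)(-2.7)+(8.1 × 10⁻⁴)(+0.12) = 6.4 × 10⁻⁴ → stable
  196–214 m: −αΔT+βΔS = −(2 × 10⁻⁴)(-1.3)+(8.1 × 10⁻⁴)(+1.14) = 1.2 × 10⁻³ → stable
The 83–161 m interval has Δρ < 0: lighter water underlies denser water.

83–161 m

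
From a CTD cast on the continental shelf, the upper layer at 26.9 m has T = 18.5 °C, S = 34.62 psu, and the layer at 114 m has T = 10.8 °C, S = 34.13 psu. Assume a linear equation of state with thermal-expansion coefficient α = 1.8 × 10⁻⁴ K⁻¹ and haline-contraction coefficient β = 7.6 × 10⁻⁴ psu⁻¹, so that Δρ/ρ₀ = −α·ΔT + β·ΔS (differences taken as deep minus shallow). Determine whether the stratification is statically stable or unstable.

stable

ΔT = 10.8 − 18.5 = -7.7 K and ΔS = 34.13 − 34.62 = -0.49 psu (deep − shallow).
−αΔT = 1.386 × 10⁻³; βΔS = -3.724 × 10⁻⁴; sum Δρ/ρ₀ = 1.0136 × 10⁻³.
Δρ/ρ₀ > 0, so Δρ > 0: deeper water is denser → statically stable.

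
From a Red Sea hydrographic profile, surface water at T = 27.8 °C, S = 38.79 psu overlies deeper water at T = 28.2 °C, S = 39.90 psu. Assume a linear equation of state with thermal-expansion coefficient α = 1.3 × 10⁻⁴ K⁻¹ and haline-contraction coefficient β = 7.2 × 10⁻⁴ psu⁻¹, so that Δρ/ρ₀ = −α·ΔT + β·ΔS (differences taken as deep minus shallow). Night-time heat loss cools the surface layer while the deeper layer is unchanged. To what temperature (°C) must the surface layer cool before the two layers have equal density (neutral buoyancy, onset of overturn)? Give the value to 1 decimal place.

Neutral buoyancy requires Δρ = 0, i.e. −α(T_deep − T_surf′) + β(S_deep − S_surf) = 0.
T_surf′ = T_deep − (β/α)·ΔS = 28.2 − (7.2 × 10⁻⁴/1.3 × 10⁻⁴)·(+1.11) = 22.052 °C.
Cooling required: 27.8 − (22.052) = 5.748 °C.

22.1 °C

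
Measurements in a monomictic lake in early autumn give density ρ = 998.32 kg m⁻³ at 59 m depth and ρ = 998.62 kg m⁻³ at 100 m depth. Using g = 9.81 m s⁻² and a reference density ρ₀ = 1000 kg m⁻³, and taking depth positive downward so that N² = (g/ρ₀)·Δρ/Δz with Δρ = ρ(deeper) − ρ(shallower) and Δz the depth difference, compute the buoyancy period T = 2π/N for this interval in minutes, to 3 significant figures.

Δρ = 998.62 − 998.32 = 0.30 kg m⁻³ over Δz = 100 − 59 = 41 m.
N² = (9.81/1000) × (0.30/41) = 7.1780 × 10⁻⁵ s⁻².
N = √(7.1780 × 10⁻⁵) = 8.4723 × 10⁻³ rad s⁻¹, so T = 2π/N = 741.62 s = 12.360 min ≈ 12.4 min.

12.4 min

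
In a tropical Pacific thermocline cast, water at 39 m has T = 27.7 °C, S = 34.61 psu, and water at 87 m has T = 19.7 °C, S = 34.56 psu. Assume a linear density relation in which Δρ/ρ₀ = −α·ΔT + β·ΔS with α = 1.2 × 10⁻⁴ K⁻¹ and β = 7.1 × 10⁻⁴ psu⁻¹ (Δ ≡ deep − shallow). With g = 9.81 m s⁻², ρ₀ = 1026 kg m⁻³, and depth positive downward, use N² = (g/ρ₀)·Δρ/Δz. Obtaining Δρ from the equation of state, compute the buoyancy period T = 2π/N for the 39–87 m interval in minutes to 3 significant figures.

7.62 min

ΔT = -8.0 K, ΔS = -0.05 psu (deep − shallow).
Δρ/ρ₀ = −αΔT + βΔS = 9.60 × 10⁻⁴ − 3.55 × 10⁻⁵ = 9.245 × 10⁻⁴, so Δρ ≈ 0.9485 kg m⁻³.
N² = (g/ρ₀)·Δρ/Δz = g·(Δρ/ρ₀)/Δz = 9.81 × 9.245 × 10⁻⁴ / 48 = 1.8894 × 10⁻⁴ s⁻².
N = √(1.8894 × 10⁻⁴) = 0.013746 rad s⁻¹ → T = 2π/N = 457.09 s = 7.6182 min ≈ 7.62 min.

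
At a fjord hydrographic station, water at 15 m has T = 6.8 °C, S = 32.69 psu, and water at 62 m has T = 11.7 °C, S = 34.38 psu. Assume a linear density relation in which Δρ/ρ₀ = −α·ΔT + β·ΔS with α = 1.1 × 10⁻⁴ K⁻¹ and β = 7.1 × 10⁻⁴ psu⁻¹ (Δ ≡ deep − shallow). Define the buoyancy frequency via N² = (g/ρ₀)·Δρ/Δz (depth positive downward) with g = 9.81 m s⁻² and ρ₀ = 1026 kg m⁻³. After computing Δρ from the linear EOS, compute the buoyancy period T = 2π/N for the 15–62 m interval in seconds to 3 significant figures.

535 s

ΔT = +4.9 K, ΔS = +1.69 psu (deep − shallow).
Δρ/ρ₀ = −αΔT + βΔS = -5.39 × 10⁻⁴ + 1.1999 × 10⁻³ = 6.609 × 10⁻⁴, so Δρ ≈ 0.6781 kg m⁻³.
N² = (g/ρ₀)·Δρ/Δz = g·(Δρ/ρ₀)/Δz = 9.81 × 6.609 × 10⁻⁴ / 47 = 1.3795 × 10⁻⁴ s⁻².
N = √(1.3795 × 10⁻⁴) = 0.011745 rad s⁻¹ → T = 2π/N = 534.97 s ≈ 535 s.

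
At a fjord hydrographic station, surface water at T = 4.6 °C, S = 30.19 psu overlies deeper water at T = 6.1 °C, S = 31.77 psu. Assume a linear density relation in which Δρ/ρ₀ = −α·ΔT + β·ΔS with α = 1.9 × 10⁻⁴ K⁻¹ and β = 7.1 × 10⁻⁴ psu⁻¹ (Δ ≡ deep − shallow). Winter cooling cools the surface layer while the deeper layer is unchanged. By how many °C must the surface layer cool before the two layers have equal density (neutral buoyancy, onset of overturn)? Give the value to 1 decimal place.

Neutral buoyancy requires Δρ = 0, i.e. −α(T_deep − T_surf′) + β(S_deep − S_surf) = 0.
T_surf′ = T_deep − (β/α)·ΔS = 6.1 − (7.1 × 10⁻⁴/1.9 × 10⁻⁴)·(+1.58) = 0.196 °C.
Cooling required: 4.6 − (0.196) = 4.404 °C.

4.4 °C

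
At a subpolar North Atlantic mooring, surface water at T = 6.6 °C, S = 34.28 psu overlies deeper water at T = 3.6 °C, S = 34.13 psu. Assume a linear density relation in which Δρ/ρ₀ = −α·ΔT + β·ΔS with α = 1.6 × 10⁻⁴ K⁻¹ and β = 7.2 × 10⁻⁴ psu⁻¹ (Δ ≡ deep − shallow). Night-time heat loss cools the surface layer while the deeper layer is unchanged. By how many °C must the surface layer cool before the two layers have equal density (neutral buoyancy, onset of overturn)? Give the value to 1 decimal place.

2.3 °C

Neutral buoyancy requires Δρ = 0, i.e. −α(T_deep − T_surf′) + β(S_deep − S_surf) = 0.
T_surf′ = T_deep − (β/α)·ΔS = 3.6 − (7.2 × 10⁻⁴/1.6 × 10⁻⁴)·(-0.15) = 4.275 °C.
Cooling required: 6.6 − (4.275) = 2.325 °C.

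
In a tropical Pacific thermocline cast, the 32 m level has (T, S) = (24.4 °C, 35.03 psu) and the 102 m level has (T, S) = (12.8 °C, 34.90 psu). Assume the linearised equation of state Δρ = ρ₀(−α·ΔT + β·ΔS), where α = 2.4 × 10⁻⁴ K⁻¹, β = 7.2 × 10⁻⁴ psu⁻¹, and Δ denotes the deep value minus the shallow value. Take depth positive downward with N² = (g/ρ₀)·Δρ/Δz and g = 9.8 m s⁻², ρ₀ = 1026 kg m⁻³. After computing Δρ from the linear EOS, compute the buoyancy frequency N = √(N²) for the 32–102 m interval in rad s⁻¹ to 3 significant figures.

0.0194 rad s⁻¹

ΔT = -11.6 K, ΔS = -0.13 psu (deep − shallow).
Δρ/ρ₀ = −αΔT + βΔS = 2.784 × 10⁻³ − 9.36 × 10⁻⁵ = 2.6904 × 10⁻³, so Δρ ≈ 2.760 kg m⁻³.
N² = (g/ρ₀)·Δρ/Δz = g·(Δρ/ρ₀)/Δz = 9.8 × 2.6904 × 10⁻³ / 70 = 3.7666 × 10⁻⁴ s⁻².
N = √(3.7666 × 10⁻⁴) = 0.019408 rad s⁻¹ ≈ 0.0194 rad s⁻¹.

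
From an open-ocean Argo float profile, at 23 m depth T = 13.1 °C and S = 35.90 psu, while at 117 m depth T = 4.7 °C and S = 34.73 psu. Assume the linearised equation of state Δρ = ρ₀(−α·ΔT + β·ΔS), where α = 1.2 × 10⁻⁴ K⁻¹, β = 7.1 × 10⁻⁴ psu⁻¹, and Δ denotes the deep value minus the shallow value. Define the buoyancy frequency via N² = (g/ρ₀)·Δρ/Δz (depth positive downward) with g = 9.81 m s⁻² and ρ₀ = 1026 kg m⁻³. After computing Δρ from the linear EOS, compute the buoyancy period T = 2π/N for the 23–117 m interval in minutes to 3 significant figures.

ΔT = -8.4 K, ΔS = -1.17 psu (deep − shallow).
Δρ/ρ₀ = −αΔT + βΔS = 1.008 × 10⁻³ − 8.307 × 10⁻⁴ = 1.773 × 10⁻⁴, so Δρ ≈ 0.1819 kg m⁻³.
N² = (g/ρ₀)·Δρ/Δz = g·(Δρ/ρ₀)/Δz = 9.81 × 1.773 × 10⁻⁴ / 94 = 1.8503 × 10⁻⁵ s⁻².
N = √(1.8503 × 10⁻⁵) = 4.3015 × 10⁻³ rad s⁻¹ → T = 2π/N = 1.4607 × 10³ s = 24.345 min ≈ 24.3 min.

24.3 min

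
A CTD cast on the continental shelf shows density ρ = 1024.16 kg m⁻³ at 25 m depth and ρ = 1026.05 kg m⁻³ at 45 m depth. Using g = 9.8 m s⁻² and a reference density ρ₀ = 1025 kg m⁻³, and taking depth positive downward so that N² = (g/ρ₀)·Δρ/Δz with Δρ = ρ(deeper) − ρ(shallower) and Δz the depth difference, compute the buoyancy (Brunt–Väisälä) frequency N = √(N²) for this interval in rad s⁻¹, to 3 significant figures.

Δρ = 1026.05 − 1024.16 = 1.89 kg m⁻³ over Δz = 45 − 25 = 20 m.
N² = (9.8/1025) × (1.89/20) = 9.0351 × 10⁻⁴ s⁻².
N = √(9.0351 × 10⁻⁴) = 0.030058 rad s⁻¹ ≈ 0.0301 rad s⁻¹.
N² > 0, so the interval is statically stable.

0.0301 rad s⁻¹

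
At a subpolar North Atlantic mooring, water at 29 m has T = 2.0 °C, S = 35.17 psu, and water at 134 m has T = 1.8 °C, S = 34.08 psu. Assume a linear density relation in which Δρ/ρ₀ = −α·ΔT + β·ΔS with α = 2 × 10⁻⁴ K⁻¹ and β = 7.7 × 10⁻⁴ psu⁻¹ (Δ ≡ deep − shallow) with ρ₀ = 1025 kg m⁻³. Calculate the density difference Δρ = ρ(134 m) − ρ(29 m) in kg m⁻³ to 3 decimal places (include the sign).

-0.819 kg m⁻³

ΔT = -0.2 K, ΔS = -1.09 psu (deep − shallow).
Δρ/ρ₀ = −(2 × 10⁻⁴)(-0.2) + (7.7 × 10⁻⁴)(-1.09) = -7.993 × 10⁻⁴.
Δρ = 1025 × (-7.993 × 10⁻⁴) = -0.819 kg m⁻³.
Negative Δρ: lighter below, statically unstable.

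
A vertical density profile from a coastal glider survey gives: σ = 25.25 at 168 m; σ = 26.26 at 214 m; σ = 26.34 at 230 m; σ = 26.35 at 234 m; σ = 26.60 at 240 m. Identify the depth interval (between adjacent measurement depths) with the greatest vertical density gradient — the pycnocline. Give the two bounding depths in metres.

Compute the density gradient over each adjacent pair:
  168–214 m: Δρ/Δz = 1.01/46 = 0.022 kg m⁻⁴
  214–230 m: Δρ/Δz = 0.08/16 = 5.0 × 10⁻³ kg m⁻⁴
  230–234 m: Δρ/Δz = 0.01/4 = 2.5 × 10⁻³ kg m⁻⁴
  234–240 m: Δρ/Δz = 0.25/6 = 0.042 kg m⁻⁴
The largest gradient is in the 234–240 m interval — the pycnocline.

234–240 m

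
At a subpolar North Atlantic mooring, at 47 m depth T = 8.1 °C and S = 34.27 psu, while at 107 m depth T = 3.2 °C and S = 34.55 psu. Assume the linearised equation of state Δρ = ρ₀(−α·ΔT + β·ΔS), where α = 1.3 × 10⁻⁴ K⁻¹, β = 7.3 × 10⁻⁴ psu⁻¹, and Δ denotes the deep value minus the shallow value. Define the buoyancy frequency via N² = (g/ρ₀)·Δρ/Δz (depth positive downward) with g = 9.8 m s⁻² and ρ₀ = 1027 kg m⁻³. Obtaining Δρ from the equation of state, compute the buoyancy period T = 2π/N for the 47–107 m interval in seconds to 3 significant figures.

ΔT = -4.9 K, ΔS = +0.28 psu (deep − shallow).
Δρ/ρ₀ = −αΔT + βΔS = 6.37 × 10⁻⁴ + 2.044 × 10⁻⁴ = 8.414 × 10⁻⁴, so Δρ ≈ 0.8641 kg m⁻³.
N² = (g/ρ₀)·Δρ/Δz = g·(Δρ/ρ₀)/Δz = 9.8 × 8.414 × 10⁻⁴ / 60 = 1.3743 × 10⁻⁴ s⁻².
N = √(1.3743 × 10⁻⁴) = 0.011723 rad s⁻¹ → T = 2π/N = 535.97 s ≈ 536 s.

536 s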